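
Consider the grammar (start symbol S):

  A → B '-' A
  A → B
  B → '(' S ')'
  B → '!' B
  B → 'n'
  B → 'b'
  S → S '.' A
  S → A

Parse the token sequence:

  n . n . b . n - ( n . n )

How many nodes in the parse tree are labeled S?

[S [S [S [S [A [B n]]] . [A [B n]]] . [A [B b]]] . [A [B n] - [A [B ( [S [S [A [B n]]] . [A [B n]]] )]]]]

6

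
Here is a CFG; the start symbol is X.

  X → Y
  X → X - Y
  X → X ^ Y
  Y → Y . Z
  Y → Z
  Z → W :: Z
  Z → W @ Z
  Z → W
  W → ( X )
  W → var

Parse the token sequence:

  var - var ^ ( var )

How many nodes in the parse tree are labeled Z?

4

[X [X [X [Y [Z [W var]]]] - [Y [Z [W var]]]] ^ [Y [Z [W ( [X [Y [Z [W var]]]] )]]]]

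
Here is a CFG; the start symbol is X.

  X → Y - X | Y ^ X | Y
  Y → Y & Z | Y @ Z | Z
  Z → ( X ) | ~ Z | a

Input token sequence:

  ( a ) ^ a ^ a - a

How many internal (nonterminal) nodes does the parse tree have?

15

[X [Y [Z ( [X [Y [Z a]]] )]] ^ [X [Y [Z a]] ^ [X [Y [Z a]] - [X [Y [Z a]]]]]]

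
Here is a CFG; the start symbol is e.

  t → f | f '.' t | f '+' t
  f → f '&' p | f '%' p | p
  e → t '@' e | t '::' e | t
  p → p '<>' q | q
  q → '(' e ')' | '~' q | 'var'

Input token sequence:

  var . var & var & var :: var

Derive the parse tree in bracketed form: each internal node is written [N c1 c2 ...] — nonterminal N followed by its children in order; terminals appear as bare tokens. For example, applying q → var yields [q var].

[e [t [f [p [q var]]] . [t [f [f [f [p [q var]]] & [p [q var]]] & [p [q var]]]]] :: [e [t [f [p [q var]]]]]]

e
t :: e
f . t :: e
p . t :: e
q . t :: e
var . t :: e
var . f :: e
var . f & p :: e
var . f & p & p :: e
var . p & p & p :: e
var . q & p & p :: e
var . var & p & p :: e
var . var & q & p :: e
var . var & var & p :: e
var . var & var & q :: e
var . var & var & var :: e
var . var & var & var :: t
var . var & var & var :: f
var . var & var & var :: p
var . var & var & var :: q
var . var & var & var :: var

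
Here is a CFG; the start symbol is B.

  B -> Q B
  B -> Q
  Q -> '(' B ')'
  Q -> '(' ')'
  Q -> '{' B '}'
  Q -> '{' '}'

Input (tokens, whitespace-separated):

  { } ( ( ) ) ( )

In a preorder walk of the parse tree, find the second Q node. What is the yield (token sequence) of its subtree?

( ( ) )

[B [Q { }] [B [Q ( [B [Q ( )]] )] [B [Q ( )]]]]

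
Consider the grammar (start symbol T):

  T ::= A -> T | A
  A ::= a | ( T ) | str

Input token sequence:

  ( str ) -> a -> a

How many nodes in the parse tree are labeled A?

[T [A ( [T [A str]] )] -> [T [A a] -> [T [A a]]]]

4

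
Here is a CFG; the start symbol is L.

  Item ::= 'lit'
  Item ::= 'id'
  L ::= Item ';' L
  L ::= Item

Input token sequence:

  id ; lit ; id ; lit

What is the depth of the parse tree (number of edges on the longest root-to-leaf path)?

5

[L [Item id] ; [L [Item lit] ; [L [Item id] ; [L [Item lit]]]]]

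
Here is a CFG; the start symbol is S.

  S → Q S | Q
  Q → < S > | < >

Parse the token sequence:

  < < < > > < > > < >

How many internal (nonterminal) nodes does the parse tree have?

[S [Q < [S [Q < [S [Q < >]] >] [S [Q < >]]] >] [S [Q < >]]]

10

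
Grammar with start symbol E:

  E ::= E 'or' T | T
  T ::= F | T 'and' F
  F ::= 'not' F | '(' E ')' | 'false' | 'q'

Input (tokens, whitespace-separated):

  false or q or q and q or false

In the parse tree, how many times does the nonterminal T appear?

[E [E [E [E [T [F false]]] or [T [F q]]] or [T [T [F q]] and [F q]]] or [T [F false]]]

5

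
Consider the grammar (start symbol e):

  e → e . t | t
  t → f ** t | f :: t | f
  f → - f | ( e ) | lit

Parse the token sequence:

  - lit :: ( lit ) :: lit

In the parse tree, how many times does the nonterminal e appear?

[e [t [f - [f lit]] :: [t [f ( [e [t [f lit]]] )] :: [t [f lit]]]]]

2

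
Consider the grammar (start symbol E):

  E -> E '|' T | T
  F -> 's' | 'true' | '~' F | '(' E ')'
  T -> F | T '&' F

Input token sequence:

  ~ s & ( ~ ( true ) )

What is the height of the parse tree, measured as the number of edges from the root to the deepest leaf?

10

[E [T [T [F ~ [F s]]] & [F ( [E [T [F ~ [F ( [E [T [F true]]] )]]]] )]]]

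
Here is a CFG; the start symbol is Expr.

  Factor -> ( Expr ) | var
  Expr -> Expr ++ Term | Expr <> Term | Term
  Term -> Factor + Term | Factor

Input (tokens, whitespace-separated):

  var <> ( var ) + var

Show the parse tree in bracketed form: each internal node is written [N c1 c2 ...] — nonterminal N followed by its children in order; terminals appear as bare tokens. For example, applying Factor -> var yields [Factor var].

[Expr [Expr [Term [Factor var]]] <> [Term [Factor ( [Expr [Term [Factor var]]] )] + [Term [Factor var]]]]

Expr
Expr <> Term
Term <> Term
Factor <> Term
var <> Term
var <> Factor + Term
var <> ( Expr ) + Term
var <> ( Term ) + Term
var <> ( Factor ) + Term
var <> ( var ) + Term
var <> ( var ) + Factor
var <> ( var ) + var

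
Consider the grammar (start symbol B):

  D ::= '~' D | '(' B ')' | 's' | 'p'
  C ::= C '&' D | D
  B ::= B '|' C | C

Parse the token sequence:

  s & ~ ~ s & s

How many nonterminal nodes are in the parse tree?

[B [C [C [C [D s]] & [D ~ [D ~ [D s]]]] & [D s]]]

9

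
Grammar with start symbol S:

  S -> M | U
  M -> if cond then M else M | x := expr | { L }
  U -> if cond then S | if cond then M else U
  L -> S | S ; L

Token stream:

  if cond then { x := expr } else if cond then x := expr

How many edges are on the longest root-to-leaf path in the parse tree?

[S [U if cond then [M { [L [S [M x := expr]]] }] else [U if cond then [S [M x := expr]]]]]

6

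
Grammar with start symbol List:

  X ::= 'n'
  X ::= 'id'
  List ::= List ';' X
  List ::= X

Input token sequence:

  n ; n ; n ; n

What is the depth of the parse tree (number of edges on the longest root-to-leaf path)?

5

[List [List [List [List [X n]] ; [X n]] ; [X n]] ; [X n]]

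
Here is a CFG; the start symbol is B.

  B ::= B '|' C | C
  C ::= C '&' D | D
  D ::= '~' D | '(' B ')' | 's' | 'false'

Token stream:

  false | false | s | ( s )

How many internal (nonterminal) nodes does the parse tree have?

15

[B [B [B [B [C [D false]]] | [C [D false]]] | [C [D s]]] | [C [D ( [B [C [D s]]] )]]]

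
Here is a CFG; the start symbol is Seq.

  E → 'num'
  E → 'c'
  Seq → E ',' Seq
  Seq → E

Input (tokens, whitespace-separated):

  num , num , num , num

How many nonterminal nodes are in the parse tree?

8

[Seq [E num] , [Seq [E num] , [Seq [E num] , [Seq [E num]]]]]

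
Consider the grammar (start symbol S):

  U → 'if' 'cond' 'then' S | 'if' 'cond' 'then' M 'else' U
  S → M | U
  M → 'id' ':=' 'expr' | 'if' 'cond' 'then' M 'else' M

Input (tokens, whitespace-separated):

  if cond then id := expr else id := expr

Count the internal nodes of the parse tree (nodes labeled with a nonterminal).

4

[S [M if cond then [M id := expr] else [M id := expr]]]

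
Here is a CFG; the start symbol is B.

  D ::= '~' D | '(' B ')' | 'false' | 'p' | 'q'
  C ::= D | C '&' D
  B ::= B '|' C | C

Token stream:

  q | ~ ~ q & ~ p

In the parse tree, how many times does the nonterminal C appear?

3

[B [B [C [D q]]] | [C [C [D ~ [D ~ [D q]]]] & [D ~ [D p]]]]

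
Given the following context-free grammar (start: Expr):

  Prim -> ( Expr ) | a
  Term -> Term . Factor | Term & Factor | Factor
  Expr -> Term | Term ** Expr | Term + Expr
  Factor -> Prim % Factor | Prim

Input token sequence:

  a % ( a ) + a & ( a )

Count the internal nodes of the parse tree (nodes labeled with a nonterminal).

[Expr [Term [Factor [Prim a] % [Factor [Prim ( [Expr [Term [Factor [Prim a]]]] )]]]] + [Expr [Term [Term [Factor [Prim a]]] & [Factor [Prim ( [Expr [Term [Factor [Prim a]]]] )]]]]]

21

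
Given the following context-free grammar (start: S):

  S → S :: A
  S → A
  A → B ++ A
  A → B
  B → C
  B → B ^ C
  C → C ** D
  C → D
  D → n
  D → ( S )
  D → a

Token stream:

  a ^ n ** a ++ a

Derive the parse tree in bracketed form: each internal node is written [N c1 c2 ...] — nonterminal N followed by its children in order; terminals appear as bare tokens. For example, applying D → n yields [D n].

[S [A [B [B [C [D a]]] ^ [C [C [D n]] ** [D a]]] ++ [A [B [C [D a]]]]]]

S
A
B ++ A
B ^ C ++ A
C ^ C ++ A
D ^ C ++ A
a ^ C ++ A
a ^ C ** D ++ A
a ^ D ** D ++ A
a ^ n ** D ++ A
a ^ n ** a ++ A
a ^ n ** a ++ B
a ^ n ** a ++ C
a ^ n ** a ++ D
a ^ n ** a ++ a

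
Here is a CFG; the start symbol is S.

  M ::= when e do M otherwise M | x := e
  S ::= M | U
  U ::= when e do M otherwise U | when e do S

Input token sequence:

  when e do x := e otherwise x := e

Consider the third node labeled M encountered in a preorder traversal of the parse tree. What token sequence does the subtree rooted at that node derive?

[S [M when e do [M x := e] otherwise [M x := e]]]

x := e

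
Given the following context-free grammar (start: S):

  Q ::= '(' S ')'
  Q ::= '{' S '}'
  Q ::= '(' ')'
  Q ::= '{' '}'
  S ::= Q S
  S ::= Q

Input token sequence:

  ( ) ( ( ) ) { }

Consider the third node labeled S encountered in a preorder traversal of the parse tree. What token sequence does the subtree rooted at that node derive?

( )

[S [Q ( )] [S [Q ( [S [Q ( )]] )] [S [Q { }]]]]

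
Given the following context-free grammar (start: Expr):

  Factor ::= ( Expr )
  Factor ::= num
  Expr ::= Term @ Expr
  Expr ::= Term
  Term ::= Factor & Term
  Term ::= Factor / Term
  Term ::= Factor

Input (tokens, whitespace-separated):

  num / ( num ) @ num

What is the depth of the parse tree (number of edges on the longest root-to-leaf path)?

7

[Expr [Term [Factor num] / [Term [Factor ( [Expr [Term [Factor num]]] )]]] @ [Expr [Term [Factor num]]]]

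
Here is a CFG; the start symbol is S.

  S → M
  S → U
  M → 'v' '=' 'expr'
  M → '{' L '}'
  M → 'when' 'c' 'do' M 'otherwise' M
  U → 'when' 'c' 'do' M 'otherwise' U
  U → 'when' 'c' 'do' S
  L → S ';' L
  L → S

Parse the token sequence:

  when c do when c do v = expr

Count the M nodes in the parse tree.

[S [U when c do [S [U when c do [S [M v = expr]]]]]]

1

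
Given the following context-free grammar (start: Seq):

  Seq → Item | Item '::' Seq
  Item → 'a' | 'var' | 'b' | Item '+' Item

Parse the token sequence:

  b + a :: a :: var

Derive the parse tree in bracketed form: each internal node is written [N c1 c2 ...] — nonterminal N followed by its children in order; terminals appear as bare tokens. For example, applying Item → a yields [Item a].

Seq
Item :: Seq
Item + Item :: Seq
b + Item :: Seq
b + a :: Seq
b + a :: Item :: Seq
b + a :: a :: Seq
b + a :: a :: Item
b + a :: a :: var

[Seq [Item [Item b] + [Item a]] :: [Seq [Item a] :: [Seq [Item var]]]]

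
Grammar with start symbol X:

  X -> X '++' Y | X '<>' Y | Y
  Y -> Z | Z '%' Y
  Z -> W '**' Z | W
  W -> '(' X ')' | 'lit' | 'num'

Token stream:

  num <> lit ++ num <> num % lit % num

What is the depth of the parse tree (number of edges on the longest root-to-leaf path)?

7

[X [X [X [X [Y [Z [W num]]]] <> [Y [Z [W lit]]]] ++ [Y [Z [W num]]]] <> [Y [Z [W num]] % [Y [Z [W lit]] % [Y [Z [W num]]]]]]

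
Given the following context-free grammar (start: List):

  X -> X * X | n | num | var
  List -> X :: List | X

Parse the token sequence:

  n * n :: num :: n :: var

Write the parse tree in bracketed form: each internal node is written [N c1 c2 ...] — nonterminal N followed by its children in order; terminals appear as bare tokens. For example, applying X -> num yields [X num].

[List [X [X n] * [X n]] :: [List [X num] :: [List [X n] :: [List [X var]]]]]

List
X :: List
X * X :: List
n * X :: List
n * n :: List
n * n :: X :: List
n * n :: num :: List
n * n :: num :: X :: List
n * n :: num :: n :: List
n * n :: num :: n :: X
n * n :: num :: n :: var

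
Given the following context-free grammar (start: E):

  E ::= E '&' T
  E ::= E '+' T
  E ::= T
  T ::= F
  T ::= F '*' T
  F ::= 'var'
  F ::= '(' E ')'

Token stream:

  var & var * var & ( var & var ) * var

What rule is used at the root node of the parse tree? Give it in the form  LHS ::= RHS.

E ::= E '&' T

[E [E [E [T [F var]]] & [T [F var] * [T [F var]]]] & [T [F ( [E [E [T [F var]]] & [T [F var]]] )] * [T [F var]]]]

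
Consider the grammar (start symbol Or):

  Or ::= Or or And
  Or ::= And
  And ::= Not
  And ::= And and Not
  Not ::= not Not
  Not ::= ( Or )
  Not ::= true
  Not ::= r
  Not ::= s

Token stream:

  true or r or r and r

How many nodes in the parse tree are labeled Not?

4

[Or [Or [Or [And [Not true]]] or [And [Not r]]] or [And [And [Not r]] and [Not r]]]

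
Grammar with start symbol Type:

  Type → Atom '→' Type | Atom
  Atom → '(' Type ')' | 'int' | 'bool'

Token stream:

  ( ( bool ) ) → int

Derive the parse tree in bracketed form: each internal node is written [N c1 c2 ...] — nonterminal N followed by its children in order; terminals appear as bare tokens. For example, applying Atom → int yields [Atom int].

Type
Atom → Type
( Type ) → Type
( Atom ) → Type
( ( Type ) ) → Type
( ( Atom ) ) → Type
( ( bool ) ) → Type
( ( bool ) ) → Atom
( ( bool ) ) → int

[Type [Atom ( [Type [Atom ( [Type [Atom bool]] )]] )] → [Type [Atom int]]]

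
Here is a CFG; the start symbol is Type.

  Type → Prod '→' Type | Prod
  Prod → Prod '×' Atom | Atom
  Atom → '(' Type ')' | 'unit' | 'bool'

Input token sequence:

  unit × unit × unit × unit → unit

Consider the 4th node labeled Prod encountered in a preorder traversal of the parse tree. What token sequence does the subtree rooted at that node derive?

[Type [Prod [Prod [Prod [Prod [Atom unit]] × [Atom unit]] × [Atom unit]] × [Atom unit]] → [Type [Prod [Atom unit]]]]

unit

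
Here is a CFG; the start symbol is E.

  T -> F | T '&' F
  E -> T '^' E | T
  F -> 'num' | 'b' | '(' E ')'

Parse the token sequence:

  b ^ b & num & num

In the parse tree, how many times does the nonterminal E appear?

[E [T [F b]] ^ [E [T [T [T [F b]] & [F num]] & [F num]]]]

2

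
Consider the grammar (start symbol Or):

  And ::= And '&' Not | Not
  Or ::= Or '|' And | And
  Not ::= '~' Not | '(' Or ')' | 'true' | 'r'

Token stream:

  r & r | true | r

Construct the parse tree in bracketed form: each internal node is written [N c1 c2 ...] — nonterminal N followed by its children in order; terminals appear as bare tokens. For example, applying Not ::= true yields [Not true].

Or
Or | And
Or | And | And
And | And | And
And & Not | And | And
Not & Not | And | And
r & Not | And | And
r & r | And | And
r & r | Not | And
r & r | true | And
r & r | true | Not
r & r | true | r

[Or [Or [Or [And [And [Not r]] & [Not r]]] | [And [Not true]]] | [And [Not r]]]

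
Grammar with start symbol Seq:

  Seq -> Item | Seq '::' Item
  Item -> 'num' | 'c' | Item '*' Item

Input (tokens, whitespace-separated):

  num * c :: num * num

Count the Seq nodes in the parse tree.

[Seq [Seq [Item [Item num] * [Item c]]] :: [Item [Item num] * [Item num]]]

2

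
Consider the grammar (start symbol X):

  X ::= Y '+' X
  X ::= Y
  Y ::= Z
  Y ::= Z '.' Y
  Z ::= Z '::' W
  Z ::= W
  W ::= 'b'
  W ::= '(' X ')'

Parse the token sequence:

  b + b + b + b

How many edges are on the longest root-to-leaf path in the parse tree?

7

[X [Y [Z [W b]]] + [X [Y [Z [W b]]] + [X [Y [Z [W b]]] + [X [Y [Z [W b]]]]]]]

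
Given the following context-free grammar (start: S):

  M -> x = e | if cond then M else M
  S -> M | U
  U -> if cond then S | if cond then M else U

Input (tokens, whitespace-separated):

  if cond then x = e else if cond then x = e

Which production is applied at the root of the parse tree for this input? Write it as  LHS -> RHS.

[S [U if cond then [M x = e] else [U if cond then [S [M x = e]]]]]

S -> U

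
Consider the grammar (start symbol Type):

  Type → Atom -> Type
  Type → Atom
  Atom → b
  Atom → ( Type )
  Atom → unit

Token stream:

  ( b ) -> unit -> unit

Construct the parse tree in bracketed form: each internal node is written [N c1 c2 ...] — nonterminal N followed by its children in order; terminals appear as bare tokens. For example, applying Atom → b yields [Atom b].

[Type [Atom ( [Type [Atom b]] )] -> [Type [Atom unit] -> [Type [Atom unit]]]]

Type
Atom -> Type
( Type ) -> Type
( Atom ) -> Type
( b ) -> Type
( b ) -> Atom -> Type
( b ) -> unit -> Type
( b ) -> unit -> Atom
( b ) -> unit -> unit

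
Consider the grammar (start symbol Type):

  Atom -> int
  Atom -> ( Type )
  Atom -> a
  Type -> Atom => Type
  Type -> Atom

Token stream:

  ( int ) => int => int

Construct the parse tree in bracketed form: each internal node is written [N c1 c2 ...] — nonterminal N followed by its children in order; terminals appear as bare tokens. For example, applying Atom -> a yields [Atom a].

Type
Atom => Type
( Type ) => Type
( Atom ) => Type
( int ) => Type
( int ) => Atom => Type
( int ) => int => Type
( int ) => int => Atom
( int ) => int => int

[Type [Atom ( [Type [Atom int]] )] => [Type [Atom int] => [Type [Atom int]]]]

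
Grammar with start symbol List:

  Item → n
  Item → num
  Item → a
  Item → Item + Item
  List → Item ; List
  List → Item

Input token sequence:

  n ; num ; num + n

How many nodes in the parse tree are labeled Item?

5

[List [Item n] ; [List [Item num] ; [List [Item [Item num] + [Item n]]]]]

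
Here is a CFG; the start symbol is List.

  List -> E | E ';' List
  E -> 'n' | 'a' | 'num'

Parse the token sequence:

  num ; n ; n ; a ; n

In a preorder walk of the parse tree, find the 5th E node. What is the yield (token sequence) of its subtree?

n

[List [E num] ; [List [E n] ; [List [E n] ; [List [E a] ; [List [E n]]]]]]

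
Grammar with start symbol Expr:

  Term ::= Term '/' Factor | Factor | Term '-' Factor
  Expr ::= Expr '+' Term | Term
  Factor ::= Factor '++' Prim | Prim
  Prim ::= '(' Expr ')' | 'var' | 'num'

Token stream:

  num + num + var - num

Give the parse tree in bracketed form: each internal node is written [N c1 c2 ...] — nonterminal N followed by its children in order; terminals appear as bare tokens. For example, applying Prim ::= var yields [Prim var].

[Expr [Expr [Expr [Term [Factor [Prim num]]]] + [Term [Factor [Prim num]]]] + [Term [Term [Factor [Prim var]]] - [Factor [Prim num]]]]

Expr
Expr + Term
Expr + Term + Term
Term + Term + Term
Factor + Term + Term
Prim + Term + Term
num + Term + Term
num + Factor + Term
num + Prim + Term
num + num + Term
num + num + Term - Factor
num + num + Factor - Factor
num + num + Prim - Factor
num + num + var - Factor
num + num + var - Prim
num + num + var - num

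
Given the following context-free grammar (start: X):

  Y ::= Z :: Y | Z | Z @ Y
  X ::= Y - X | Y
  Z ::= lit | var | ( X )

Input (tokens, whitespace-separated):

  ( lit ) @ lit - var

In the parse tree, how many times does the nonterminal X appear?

3

[X [Y [Z ( [X [Y [Z lit]]] )] @ [Y [Z lit]]] - [X [Y [Z var]]]]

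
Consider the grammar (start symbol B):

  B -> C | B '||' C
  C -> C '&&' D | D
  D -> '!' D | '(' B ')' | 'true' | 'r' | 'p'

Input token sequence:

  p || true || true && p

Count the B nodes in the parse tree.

[B [B [B [C [D p]]] || [C [D true]]] || [C [C [D true]] && [D p]]]

3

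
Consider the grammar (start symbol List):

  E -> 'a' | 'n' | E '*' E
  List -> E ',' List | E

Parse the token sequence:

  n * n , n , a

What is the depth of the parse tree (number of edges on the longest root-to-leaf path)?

[List [E [E n] * [E n]] , [List [E n] , [List [E a]]]]

4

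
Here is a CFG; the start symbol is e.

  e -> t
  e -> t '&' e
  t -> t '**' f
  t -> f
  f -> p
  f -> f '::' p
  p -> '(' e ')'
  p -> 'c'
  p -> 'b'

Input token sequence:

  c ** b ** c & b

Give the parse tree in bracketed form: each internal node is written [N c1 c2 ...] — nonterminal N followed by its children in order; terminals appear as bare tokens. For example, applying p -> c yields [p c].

[e [t [t [t [f [p c]]] ** [f [p b]]] ** [f [p c]]] & [e [t [f [p b]]]]]

e
t & e
t ** f & e
t ** f ** f & e
f ** f ** f & e
p ** f ** f & e
c ** f ** f & e
c ** p ** f & e
c ** b ** f & e
c ** b ** p & e
c ** b ** c & e
c ** b ** c & t
c ** b ** c & f
c ** b ** c & p
c ** b ** c & b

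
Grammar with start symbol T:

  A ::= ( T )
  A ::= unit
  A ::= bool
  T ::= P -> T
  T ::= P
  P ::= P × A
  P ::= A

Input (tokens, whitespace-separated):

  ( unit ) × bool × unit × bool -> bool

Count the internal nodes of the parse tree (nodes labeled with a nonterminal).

15

[T [P [P [P [P [A ( [T [P [A unit]]] )]] × [A bool]] × [A unit]] × [A bool]] -> [T [P [A bool]]]]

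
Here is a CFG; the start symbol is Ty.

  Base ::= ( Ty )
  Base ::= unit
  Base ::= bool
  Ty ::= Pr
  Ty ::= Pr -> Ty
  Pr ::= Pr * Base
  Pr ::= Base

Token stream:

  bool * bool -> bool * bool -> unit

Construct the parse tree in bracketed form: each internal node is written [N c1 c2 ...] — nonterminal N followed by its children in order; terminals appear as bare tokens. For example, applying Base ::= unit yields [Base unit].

[Ty [Pr [Pr [Base bool]] * [Base bool]] -> [Ty [Pr [Pr [Base bool]] * [Base bool]] -> [Ty [Pr [Base unit]]]]]

Ty
Pr -> Ty
Pr * Base -> Ty
Base * Base -> Ty
bool * Base -> Ty
bool * bool -> Ty
bool * bool -> Pr -> Ty
bool * bool -> Pr * Base -> Ty
bool * bool -> Base * Base -> Ty
bool * bool -> bool * Base -> Ty
bool * bool -> bool * bool -> Ty
bool * bool -> bool * bool -> Pr
bool * bool -> bool * bool -> Base
bool * bool -> bool * bool -> unit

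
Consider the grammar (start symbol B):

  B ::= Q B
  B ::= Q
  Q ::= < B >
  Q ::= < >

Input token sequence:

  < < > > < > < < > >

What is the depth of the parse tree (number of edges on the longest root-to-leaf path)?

[B [Q < [B [Q < >]] >] [B [Q < >] [B [Q < [B [Q < >]] >]]]]

6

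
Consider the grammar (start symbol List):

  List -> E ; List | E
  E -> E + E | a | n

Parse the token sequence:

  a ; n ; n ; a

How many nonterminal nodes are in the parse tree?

[List [E a] ; [List [E n] ; [List [E n] ; [List [E a]]]]]

8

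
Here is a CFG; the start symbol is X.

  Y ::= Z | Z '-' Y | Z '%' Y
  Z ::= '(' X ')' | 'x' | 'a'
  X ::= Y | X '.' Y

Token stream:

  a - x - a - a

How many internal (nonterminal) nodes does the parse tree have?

9

[X [Y [Z a] - [Y [Z x] - [Y [Z a] - [Y [Z a]]]]]]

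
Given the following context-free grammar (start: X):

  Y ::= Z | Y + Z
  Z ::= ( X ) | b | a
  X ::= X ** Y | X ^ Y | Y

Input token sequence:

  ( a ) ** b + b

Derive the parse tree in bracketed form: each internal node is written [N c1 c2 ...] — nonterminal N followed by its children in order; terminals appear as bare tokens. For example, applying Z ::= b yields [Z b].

[X [X [Y [Z ( [X [Y [Z a]]] )]]] ** [Y [Y [Z b]] + [Z b]]]

X
X ** Y
Y ** Y
Z ** Y
( X ) ** Y
( Y ) ** Y
( Z ) ** Y
( a ) ** Y
( a ) ** Y + Z
( a ) ** Z + Z
( a ) ** b + Z
( a ) ** b + b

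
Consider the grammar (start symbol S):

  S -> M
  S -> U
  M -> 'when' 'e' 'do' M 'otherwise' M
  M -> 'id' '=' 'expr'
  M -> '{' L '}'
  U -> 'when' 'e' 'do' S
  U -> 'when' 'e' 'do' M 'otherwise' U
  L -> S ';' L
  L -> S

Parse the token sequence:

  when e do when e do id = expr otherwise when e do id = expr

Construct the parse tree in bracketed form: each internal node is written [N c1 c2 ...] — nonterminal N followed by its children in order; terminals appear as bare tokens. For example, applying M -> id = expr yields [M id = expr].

[S [U when e do [S [U when e do [M id = expr] otherwise [U when e do [S [M id = expr]]]]]]]

S
U
when e do S
when e do U
when e do when e do M otherwise U
when e do when e do id = expr otherwise U
when e do when e do id = expr otherwise when e do S
when e do when e do id = expr otherwise when e do M
when e do when e do id = expr otherwise when e do id = expr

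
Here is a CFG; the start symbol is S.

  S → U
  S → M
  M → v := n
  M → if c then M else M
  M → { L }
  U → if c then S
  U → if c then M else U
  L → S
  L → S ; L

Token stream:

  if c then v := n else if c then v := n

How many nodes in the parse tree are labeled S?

2

[S [U if c then [M v := n] else [U if c then [S [M v := n]]]]]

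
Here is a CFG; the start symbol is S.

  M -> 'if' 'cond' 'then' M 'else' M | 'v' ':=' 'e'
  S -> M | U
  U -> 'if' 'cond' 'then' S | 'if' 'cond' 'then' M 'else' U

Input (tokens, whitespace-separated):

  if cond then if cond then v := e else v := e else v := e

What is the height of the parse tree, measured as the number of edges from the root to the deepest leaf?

[S [M if cond then [M if cond then [M v := e] else [M v := e]] else [M v := e]]]

4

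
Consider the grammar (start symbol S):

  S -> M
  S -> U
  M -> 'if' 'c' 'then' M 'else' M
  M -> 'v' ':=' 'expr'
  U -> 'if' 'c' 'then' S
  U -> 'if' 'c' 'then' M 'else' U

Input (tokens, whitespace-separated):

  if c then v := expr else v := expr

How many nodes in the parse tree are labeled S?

[S [M if c then [M v := expr] else [M v := expr]]]

1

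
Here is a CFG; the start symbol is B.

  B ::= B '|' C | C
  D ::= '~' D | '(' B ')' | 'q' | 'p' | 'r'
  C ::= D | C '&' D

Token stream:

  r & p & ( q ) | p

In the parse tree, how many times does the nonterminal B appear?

[B [B [C [C [C [D r]] & [D p]] & [D ( [B [C [D q]]] )]]] | [C [D p]]]

3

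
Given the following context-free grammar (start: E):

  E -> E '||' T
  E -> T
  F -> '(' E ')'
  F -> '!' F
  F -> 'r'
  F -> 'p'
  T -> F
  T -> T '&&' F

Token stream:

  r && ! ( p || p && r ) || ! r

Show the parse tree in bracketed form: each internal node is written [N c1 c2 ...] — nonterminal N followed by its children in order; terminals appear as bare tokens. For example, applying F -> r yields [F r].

[E [E [T [T [F r]] && [F ! [F ( [E [E [T [F p]]] || [T [T [F p]] && [F r]]] )]]]] || [T [F ! [F r]]]]

E
E || T
T || T
T && F || T
F && F || T
r && F || T
r && ! F || T
r && ! ( E ) || T
r && ! ( E || T ) || T
r && ! ( T || T ) || T
r && ! ( F || T ) || T
r && ! ( p || T ) || T
r && ! ( p || T && F ) || T
r && ! ( p || F && F ) || T
r && ! ( p || p && F ) || T
r && ! ( p || p && r ) || T
r && ! ( p || p && r ) || F
r && ! ( p || p && r ) || ! F
r && ! ( p || p && r ) || ! r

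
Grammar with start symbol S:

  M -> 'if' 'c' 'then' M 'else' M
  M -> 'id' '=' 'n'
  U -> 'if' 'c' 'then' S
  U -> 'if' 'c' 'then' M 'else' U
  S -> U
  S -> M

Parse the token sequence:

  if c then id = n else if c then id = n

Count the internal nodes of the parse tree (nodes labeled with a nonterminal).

[S [U if c then [M id = n] else [U if c then [S [M id = n]]]]]

6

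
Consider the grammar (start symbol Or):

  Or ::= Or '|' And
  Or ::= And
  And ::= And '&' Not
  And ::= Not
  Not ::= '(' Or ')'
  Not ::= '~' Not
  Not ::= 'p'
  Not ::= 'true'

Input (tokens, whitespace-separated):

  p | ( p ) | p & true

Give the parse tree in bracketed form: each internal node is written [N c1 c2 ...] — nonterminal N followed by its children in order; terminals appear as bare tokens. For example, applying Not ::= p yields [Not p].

Or
Or | And
Or | And | And
And | And | And
Not | And | And
p | And | And
p | Not | And
p | ( Or ) | And
p | ( And ) | And
p | ( Not ) | And
p | ( p ) | And
p | ( p ) | And & Not
p | ( p ) | Not & Not
p | ( p ) | p & Not
p | ( p ) | p & true

[Or [Or [Or [And [Not p]]] | [And [Not ( [Or [And [Not p]]] )]]] | [And [And [Not p]] & [Not true]]]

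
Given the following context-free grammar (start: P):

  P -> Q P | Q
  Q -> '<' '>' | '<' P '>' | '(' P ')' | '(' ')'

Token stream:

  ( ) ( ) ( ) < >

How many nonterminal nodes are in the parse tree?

[P [Q ( )] [P [Q ( )] [P [Q ( )] [P [Q < >]]]]]

8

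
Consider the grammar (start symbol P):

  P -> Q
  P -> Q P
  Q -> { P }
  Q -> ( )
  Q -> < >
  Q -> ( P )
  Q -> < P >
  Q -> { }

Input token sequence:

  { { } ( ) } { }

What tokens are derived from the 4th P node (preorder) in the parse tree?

{ }

[P [Q { [P [Q { }] [P [Q ( )]]] }] [P [Q { }]]]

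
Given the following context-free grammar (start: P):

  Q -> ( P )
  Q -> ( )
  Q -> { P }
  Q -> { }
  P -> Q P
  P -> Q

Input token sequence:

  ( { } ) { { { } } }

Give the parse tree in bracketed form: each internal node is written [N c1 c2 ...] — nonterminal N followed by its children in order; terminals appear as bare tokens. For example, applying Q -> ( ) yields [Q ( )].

P
Q P
( P ) P
( Q ) P
( { } ) P
( { } ) Q
( { } ) { P }
( { } ) { Q }
( { } ) { { P } }
( { } ) { { Q } }
( { } ) { { { } } }

[P [Q ( [P [Q { }]] )] [P [Q { [P [Q { [P [Q { }]] }]] }]]]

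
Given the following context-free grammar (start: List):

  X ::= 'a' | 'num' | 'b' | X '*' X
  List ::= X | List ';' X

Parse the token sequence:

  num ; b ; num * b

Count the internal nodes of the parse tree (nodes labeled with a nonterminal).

[List [List [List [X num]] ; [X b]] ; [X [X num] * [X b]]]

8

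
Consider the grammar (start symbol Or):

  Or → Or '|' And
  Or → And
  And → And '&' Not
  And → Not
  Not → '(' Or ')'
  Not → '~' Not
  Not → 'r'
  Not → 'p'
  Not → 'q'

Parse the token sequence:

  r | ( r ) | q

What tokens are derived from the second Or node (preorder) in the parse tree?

r | ( r )

[Or [Or [Or [And [Not r]]] | [And [Not ( [Or [And [Not r]]] )]]] | [And [Not q]]]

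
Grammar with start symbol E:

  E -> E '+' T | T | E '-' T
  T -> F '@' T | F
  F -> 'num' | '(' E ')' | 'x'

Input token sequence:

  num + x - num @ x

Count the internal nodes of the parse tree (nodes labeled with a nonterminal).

11

[E [E [E [T [F num]]] + [T [F x]]] - [T [F num] @ [T [F x]]]]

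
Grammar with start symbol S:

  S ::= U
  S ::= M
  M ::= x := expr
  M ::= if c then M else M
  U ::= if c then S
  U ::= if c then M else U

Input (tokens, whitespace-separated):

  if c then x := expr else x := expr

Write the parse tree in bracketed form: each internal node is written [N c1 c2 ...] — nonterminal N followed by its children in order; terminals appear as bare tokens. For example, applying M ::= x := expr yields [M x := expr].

[S [M if c then [M x := expr] else [M x := expr]]]

S
M
if c then M else M
if c then x := expr else M
if c then x := expr else x := expr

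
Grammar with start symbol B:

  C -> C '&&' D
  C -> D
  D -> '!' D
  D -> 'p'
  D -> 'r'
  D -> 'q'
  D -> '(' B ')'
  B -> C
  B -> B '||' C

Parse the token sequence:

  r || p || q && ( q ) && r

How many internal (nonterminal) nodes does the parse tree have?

16

[B [B [B [C [D r]]] || [C [D p]]] || [C [C [C [D q]] && [D ( [B [C [D q]]] )]] && [D r]]]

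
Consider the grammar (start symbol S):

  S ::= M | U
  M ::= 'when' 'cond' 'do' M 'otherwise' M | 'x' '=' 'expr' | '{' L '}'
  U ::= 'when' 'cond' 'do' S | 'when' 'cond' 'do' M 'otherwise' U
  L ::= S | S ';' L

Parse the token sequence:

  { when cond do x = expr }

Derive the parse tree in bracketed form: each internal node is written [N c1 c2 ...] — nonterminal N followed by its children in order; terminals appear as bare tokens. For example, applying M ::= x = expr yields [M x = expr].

[S [M { [L [S [U when cond do [S [M x = expr]]]]] }]]

S
M
{ L }
{ S }
{ U }
{ when cond do S }
{ when cond do M }
{ when cond do x = expr }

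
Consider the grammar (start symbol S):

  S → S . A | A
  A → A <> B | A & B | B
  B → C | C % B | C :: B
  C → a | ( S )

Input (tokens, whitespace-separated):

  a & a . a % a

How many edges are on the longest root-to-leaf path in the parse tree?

6

[S [S [A [A [B [C a]]] & [B [C a]]]] . [A [B [C a] % [B [C a]]]]]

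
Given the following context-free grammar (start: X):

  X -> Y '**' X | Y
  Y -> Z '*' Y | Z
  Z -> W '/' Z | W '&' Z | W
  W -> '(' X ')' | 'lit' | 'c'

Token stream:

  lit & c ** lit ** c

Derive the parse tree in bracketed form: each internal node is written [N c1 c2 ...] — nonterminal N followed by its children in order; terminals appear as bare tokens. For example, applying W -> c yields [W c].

[X [Y [Z [W lit] & [Z [W c]]]] ** [X [Y [Z [W lit]]] ** [X [Y [Z [W c]]]]]]

X
Y ** X
Z ** X
W & Z ** X
lit & Z ** X
lit & W ** X
lit & c ** X
lit & c ** Y ** X
lit & c ** Z ** X
lit & c ** W ** X
lit & c ** lit ** X
lit & c ** lit ** Y
lit & c ** lit ** Z
lit & c ** lit ** W
lit & c ** lit ** c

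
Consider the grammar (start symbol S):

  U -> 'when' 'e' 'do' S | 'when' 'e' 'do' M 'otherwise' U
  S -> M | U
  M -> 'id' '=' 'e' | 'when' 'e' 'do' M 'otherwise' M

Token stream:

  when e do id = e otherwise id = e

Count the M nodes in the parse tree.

[S [M when e do [M id = e] otherwise [M id = e]]]

3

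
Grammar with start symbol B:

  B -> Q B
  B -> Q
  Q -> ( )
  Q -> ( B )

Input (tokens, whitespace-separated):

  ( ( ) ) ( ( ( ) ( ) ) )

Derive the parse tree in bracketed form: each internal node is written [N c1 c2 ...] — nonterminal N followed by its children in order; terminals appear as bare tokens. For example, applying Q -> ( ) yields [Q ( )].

B
Q B
( B ) B
( Q ) B
( ( ) ) B
( ( ) ) Q
( ( ) ) ( B )
( ( ) ) ( Q )
( ( ) ) ( ( B ) )
( ( ) ) ( ( Q B ) )
( ( ) ) ( ( ( ) B ) )
( ( ) ) ( ( ( ) Q ) )
( ( ) ) ( ( ( ) ( ) ) )

[B [Q ( [B [Q ( )]] )] [B [Q ( [B [Q ( [B [Q ( )] [B [Q ( )]]] )]] )]]]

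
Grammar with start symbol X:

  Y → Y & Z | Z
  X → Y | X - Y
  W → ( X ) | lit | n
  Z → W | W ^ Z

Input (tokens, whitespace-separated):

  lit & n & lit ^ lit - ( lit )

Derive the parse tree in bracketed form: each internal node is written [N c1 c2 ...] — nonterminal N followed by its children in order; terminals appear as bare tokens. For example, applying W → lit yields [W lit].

[X [X [Y [Y [Y [Z [W lit]]] & [Z [W n]]] & [Z [W lit] ^ [Z [W lit]]]]] - [Y [Z [W ( [X [Y [Z [W lit]]]] )]]]]

X
X - Y
Y - Y
Y & Z - Y
Y & Z & Z - Y
Z & Z & Z - Y
W & Z & Z - Y
lit & Z & Z - Y
lit & W & Z - Y
lit & n & Z - Y
lit & n & W ^ Z - Y
lit & n & lit ^ Z - Y
lit & n & lit ^ W - Y
lit & n & lit ^ lit - Y
lit & n & lit ^ lit - Z
lit & n & lit ^ lit - W
lit & n & lit ^ lit - ( X )
lit & n & lit ^ lit - ( Y )
lit & n & lit ^ lit - ( Z )
lit & n & lit ^ lit - ( W )
lit & n & lit ^ lit - ( lit )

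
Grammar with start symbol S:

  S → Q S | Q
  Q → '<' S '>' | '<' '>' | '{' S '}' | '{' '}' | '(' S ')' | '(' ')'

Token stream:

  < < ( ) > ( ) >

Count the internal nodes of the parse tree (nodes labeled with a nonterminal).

[S [Q < [S [Q < [S [Q ( )]] >] [S [Q ( )]]] >]]

8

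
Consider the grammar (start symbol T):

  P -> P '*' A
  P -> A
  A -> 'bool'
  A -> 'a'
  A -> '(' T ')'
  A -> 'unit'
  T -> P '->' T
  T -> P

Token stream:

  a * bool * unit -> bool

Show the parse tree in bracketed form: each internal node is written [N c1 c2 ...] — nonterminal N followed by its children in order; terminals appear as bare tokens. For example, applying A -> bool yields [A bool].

[T [P [P [P [A a]] * [A bool]] * [A unit]] -> [T [P [A bool]]]]

T
P -> T
P * A -> T
P * A * A -> T
A * A * A -> T
a * A * A -> T
a * bool * A -> T
a * bool * unit -> T
a * bool * unit -> P
a * bool * unit -> A
a * bool * unit -> bool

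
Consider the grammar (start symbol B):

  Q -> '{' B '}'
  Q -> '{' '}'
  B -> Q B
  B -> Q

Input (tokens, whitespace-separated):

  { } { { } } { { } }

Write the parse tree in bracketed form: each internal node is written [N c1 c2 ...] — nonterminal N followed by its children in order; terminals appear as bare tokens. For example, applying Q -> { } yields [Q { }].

B
Q B
{ } B
{ } Q B
{ } { B } B
{ } { Q } B
{ } { { } } B
{ } { { } } Q
{ } { { } } { B }
{ } { { } } { Q }
{ } { { } } { { } }

[B [Q { }] [B [Q { [B [Q { }]] }] [B [Q { [B [Q { }]] }]]]]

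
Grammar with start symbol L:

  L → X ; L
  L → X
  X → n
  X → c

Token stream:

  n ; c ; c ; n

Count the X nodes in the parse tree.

[L [X n] ; [L [X c] ; [L [X c] ; [L [X n]]]]]

4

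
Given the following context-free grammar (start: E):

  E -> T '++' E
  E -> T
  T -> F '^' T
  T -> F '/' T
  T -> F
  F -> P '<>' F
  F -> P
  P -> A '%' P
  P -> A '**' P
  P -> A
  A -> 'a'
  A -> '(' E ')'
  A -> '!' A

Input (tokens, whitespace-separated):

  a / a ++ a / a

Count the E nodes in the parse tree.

[E [T [F [P [A a]]] / [T [F [P [A a]]]]] ++ [E [T [F [P [A a]]] / [T [F [P [A a]]]]]]]

2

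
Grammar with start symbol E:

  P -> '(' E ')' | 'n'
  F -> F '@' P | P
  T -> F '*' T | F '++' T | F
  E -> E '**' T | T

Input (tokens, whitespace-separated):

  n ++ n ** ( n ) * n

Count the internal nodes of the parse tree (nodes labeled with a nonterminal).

[E [E [T [F [P n]] ++ [T [F [P n]]]]] ** [T [F [P ( [E [T [F [P n]]]] )]] * [T [F [P n]]]]]

18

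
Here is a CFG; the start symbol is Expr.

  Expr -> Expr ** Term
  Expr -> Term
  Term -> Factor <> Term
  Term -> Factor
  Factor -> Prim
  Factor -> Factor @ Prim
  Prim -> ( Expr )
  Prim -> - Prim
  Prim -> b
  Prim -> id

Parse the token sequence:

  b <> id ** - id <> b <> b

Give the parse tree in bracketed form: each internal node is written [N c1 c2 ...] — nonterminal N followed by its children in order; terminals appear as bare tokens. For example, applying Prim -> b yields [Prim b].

[Expr [Expr [Term [Factor [Prim b]] <> [Term [Factor [Prim id]]]]] ** [Term [Factor [Prim - [Prim id]]] <> [Term [Factor [Prim b]] <> [Term [Factor [Prim b]]]]]]

Expr
Expr ** Term
Term ** Term
Factor <> Term ** Term
Prim <> Term ** Term
b <> Term ** Term
b <> Factor ** Term
b <> Prim ** Term
b <> id ** Term
b <> id ** Factor <> Term
b <> id ** Prim <> Term
b <> id ** - Prim <> Term
b <> id ** - id <> Term
b <> id ** - id <> Factor <> Term
b <> id ** - id <> Prim <> Term
b <> id ** - id <> b <> Term
b <> id ** - id <> b <> Factor
b <> id ** - id <> b <> Prim
b <> id ** - id <> b <> b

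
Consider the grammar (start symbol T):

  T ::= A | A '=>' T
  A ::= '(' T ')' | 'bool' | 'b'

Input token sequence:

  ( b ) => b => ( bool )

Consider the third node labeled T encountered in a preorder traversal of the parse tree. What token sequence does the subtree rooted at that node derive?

b => ( bool )

[T [A ( [T [A b]] )] => [T [A b] => [T [A ( [T [A bool]] )]]]]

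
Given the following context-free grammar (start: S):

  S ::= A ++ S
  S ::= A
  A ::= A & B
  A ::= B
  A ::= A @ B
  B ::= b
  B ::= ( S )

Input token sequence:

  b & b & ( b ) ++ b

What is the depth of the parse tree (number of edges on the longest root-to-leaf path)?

[S [A [A [A [B b]] & [B b]] & [B ( [S [A [B b]]] )]] ++ [S [A [B b]]]]

6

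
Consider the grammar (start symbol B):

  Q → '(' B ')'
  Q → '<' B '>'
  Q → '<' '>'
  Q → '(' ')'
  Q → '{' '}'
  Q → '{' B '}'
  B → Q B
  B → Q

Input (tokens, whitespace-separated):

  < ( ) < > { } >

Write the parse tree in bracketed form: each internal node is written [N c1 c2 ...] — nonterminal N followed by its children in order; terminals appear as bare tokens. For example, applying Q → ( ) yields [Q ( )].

B
Q
< B >
< Q B >
< ( ) B >
< ( ) Q B >
< ( ) < > B >
< ( ) < > Q >
< ( ) < > { } >

[B [Q < [B [Q ( )] [B [Q < >] [B [Q { }]]]] >]]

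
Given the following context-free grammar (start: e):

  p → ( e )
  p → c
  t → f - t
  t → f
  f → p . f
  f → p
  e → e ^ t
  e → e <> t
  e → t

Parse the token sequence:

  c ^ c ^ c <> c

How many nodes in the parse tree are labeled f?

[e [e [e [e [t [f [p c]]]] ^ [t [f [p c]]]] ^ [t [f [p c]]]] <> [t [f [p c]]]]

4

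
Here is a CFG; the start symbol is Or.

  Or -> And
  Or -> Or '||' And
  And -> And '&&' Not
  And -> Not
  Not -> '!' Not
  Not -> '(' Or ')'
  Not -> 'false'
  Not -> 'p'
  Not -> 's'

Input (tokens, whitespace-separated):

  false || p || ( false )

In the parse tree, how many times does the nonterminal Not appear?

[Or [Or [Or [And [Not false]]] || [And [Not p]]] || [And [Not ( [Or [And [Not false]]] )]]]

4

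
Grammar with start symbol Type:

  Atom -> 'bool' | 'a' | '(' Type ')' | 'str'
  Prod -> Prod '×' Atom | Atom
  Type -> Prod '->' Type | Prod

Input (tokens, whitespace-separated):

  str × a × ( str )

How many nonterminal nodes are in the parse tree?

10

[Type [Prod [Prod [Prod [Atom str]] × [Atom a]] × [Atom ( [Type [Prod [Atom str]]] )]]]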